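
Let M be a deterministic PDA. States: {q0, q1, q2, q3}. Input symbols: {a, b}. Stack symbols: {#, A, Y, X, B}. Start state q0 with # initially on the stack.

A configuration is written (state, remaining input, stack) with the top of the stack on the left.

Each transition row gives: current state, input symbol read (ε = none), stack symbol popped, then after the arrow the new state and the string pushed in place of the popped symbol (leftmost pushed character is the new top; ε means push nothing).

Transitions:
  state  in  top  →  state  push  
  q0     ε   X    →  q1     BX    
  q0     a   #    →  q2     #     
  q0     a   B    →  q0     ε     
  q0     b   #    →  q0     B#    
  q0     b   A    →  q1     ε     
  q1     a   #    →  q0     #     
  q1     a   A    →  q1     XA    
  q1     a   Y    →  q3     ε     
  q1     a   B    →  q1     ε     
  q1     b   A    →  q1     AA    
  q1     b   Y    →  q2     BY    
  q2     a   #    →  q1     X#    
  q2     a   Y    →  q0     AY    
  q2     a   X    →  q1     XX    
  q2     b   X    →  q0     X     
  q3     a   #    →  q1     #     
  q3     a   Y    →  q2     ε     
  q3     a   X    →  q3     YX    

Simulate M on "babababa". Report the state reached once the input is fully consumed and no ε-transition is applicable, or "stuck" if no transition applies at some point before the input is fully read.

(q0, babababa, #)
  read b, top #: go to q0, push B# → (q0, abababa, B#)
  read a, top B: go to q0, push ε → (q0, bababa, #)
  read b, top #: go to q0, push B# → (q0, ababa, B#)
  read a, top B: go to q0, push ε → (q0, baba, #)
  read b, top #: go to q0, push B# → (q0, aba, B#)
  read a, top B: go to q0, push ε → (q0, ba, #)
  read b, top #: go to q0, push B# → (q0, a, B#)
  read a, top B: go to q0, push ε → (q0, ε, #)
All input consumed; M is in state q0.

q0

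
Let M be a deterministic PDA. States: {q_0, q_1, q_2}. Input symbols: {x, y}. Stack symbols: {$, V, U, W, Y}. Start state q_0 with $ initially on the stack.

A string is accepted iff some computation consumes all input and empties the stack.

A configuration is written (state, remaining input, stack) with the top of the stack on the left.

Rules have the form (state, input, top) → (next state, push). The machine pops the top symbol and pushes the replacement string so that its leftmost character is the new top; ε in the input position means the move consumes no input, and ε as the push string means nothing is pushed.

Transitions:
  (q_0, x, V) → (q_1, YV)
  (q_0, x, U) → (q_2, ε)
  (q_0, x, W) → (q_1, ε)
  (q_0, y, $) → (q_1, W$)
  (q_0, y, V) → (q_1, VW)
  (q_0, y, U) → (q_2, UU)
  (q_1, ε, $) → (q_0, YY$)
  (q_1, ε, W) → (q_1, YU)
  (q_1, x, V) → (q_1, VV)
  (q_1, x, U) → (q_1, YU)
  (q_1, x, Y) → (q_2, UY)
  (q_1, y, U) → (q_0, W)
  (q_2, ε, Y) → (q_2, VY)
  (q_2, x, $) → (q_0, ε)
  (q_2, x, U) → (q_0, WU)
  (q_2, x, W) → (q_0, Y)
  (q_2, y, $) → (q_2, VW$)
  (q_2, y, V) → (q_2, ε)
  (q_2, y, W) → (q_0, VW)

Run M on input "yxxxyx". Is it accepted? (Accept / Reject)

(q_0, yxxxyx, $)
  read y, top $: go to q_1, push W$ → (q_1, xxxyx, W$)
  ε-move, top W: go to q_1, push YU → (q_1, xxxyx, YU$)
  read x, top Y: go to q_2, push UY → (q_2, xxyx, UYU$)
  read x, top U: go to q_0, push WU → (q_0, xyx, WUYU$)
  read x, top W: go to q_1, push ε → (q_1, yx, UYU$)
  read y, top U: go to q_0, push W → (q_0, x, WYU$)
  read x, top W: go to q_1, push ε → (q_1, ε, YU$)
All input consumed; stack is YU$, not empty, and no further ε-move applies.

Reject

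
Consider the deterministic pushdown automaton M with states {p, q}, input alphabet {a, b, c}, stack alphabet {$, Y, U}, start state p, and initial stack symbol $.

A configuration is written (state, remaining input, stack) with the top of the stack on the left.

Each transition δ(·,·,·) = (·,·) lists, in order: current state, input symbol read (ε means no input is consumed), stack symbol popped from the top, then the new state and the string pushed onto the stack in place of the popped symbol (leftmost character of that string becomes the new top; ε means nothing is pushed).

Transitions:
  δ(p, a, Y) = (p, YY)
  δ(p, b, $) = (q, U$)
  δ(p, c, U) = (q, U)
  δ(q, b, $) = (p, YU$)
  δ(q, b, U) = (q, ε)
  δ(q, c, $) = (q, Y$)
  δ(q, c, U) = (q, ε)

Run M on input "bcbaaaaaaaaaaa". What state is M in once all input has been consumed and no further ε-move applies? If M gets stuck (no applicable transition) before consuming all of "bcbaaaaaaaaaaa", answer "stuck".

(p, bcbaaaaaaaaaaa, $)
  read b, top $: go to q, push U$ → (q, cbaaaaaaaaaaa, U$)
  read c, top U: go to q, push ε → (q, baaaaaaaaaaa, $)
  read b, top $: go to p, push YU$ → (p, aaaaaaaaaaa, YU$)
  read a, top Y: go to p, push YY → (p, aaaaaaaaaa, YYU$)
  read a, top Y: go to p, push YY → (p, aaaaaaaaa, YYYU$)
  read a, top Y: go to p, push YY → (p, aaaaaaaa, YYYYU$)
  read a, top Y: go to p, push YY → (p, aaaaaaa, YYYYYU$)
  read a, top Y: go to p, push YY → (p, aaaaaa, YYYYYYU$)
  read a, top Y: go to p, push YY → (p, aaaaa, YYYYYYYU$)
  read a, top Y: go to p, push YY → (p, aaaa, YYYYYYYYU$)
  read a, top Y: go to p, push YY → (p, aaa, YYYYYYYYYU$)
  read a, top Y: go to p, push YY → (p, aa, YYYYYYYYYYU$)
  read a, top Y: go to p, push YY → (p, a, YYYYYYYYYYYU$)
  read a, top Y: go to p, push YY → (p, ε, YYYYYYYYYYYYU$)
All input consumed; M is in state p.

p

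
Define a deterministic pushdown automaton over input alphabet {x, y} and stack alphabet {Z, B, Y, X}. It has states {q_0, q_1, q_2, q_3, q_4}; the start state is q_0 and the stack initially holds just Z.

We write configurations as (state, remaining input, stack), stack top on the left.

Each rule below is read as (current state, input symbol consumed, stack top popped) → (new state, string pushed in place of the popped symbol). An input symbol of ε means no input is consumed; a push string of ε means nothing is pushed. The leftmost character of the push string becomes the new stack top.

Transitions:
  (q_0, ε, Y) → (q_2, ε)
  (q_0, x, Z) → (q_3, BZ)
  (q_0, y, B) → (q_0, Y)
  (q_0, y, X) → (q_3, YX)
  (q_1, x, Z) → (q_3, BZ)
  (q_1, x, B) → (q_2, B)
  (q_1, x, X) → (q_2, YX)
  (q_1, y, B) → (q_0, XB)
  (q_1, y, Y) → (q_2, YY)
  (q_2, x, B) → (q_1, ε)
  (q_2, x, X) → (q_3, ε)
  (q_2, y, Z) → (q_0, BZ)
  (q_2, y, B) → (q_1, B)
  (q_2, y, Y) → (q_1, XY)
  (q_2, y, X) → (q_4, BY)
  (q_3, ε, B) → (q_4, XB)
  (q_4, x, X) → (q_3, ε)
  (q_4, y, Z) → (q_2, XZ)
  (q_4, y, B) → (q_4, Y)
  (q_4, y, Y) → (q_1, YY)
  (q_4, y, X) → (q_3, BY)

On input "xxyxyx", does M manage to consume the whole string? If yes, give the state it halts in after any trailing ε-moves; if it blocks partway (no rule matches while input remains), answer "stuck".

q_4

(q_0, xxyxyx, Z) ⊢ (q_3, xyxyx, BZ) ⊢ (q_4, xyxyx, XBZ) ⊢ (q_3, yxyx, BZ) ⊢ (q_4, yxyx, XBZ) ⊢ (q_3, xyx, BYBZ) ⊢ (q_4, xyx, XBYBZ) ⊢ (q_3, yx, BYBZ) ⊢ (q_4, yx, XBYBZ) ⊢ (q_3, x, BYBYBZ) ⊢ (q_4, x, XBYBYBZ) ⊢ (q_3, ε, BYBYBZ) ⊢ (q_4, ε, XBYBYBZ)
All input consumed; M is in state q_4.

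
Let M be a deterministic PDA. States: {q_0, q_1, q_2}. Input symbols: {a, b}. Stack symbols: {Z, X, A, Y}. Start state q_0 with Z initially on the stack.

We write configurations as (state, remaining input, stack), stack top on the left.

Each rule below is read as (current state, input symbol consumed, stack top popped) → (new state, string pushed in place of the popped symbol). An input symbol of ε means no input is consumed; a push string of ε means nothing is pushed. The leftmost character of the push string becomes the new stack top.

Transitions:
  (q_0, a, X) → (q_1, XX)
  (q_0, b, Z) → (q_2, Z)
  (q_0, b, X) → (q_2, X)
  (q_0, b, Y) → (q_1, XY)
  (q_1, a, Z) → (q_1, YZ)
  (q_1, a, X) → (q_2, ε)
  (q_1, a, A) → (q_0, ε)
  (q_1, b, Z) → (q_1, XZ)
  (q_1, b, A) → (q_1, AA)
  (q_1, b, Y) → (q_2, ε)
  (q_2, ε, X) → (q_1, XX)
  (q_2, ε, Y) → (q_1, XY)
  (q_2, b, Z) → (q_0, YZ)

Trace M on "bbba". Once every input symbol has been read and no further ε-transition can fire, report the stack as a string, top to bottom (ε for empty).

XYZ

(q_0, bbba, Z)
  read b, top Z: go to q_2, push Z → (q_2, bba, Z)
  read b, top Z: go to q_0, push YZ → (q_0, ba, YZ)
  read b, top Y: go to q_1, push XY → (q_1, a, XYZ)
  read a, top X: go to q_2, push ε → (q_2, ε, YZ)
  ε-move, top Y: go to q_1, push XY → (q_1, ε, XYZ)
All input consumed in state q_1 with stack XYZ.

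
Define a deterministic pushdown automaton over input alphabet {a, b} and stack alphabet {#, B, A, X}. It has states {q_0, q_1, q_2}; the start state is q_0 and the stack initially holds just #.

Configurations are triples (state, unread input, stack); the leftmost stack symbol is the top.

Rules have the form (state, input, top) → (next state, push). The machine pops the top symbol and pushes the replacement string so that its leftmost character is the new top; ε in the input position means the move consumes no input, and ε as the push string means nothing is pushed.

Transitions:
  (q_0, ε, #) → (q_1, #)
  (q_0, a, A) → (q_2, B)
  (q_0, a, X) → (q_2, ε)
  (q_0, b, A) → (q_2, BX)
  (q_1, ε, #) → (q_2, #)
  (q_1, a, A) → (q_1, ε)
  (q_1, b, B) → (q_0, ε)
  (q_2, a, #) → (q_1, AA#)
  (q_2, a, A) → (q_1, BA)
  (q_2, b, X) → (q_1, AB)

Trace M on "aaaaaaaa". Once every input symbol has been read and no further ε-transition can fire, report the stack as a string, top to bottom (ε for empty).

A#

(q_0, aaaaaaaa, #)
  ε-move, top #: go to q_1, push # → (q_1, aaaaaaaa, #)
  ε-move, top #: go to q_2, push # → (q_2, aaaaaaaa, #)
  read a, top #: go to q_1, push AA# → (q_1, aaaaaaa, AA#)
  read a, top A: go to q_1, push ε → (q_1, aaaaaa, A#)
  read a, top A: go to q_1, push ε → (q_1, aaaaa, #)
  ε-move, top #: go to q_2, push # → (q_2, aaaaa, #)
  read a, top #: go to q_1, push AA# → (q_1, aaaa, AA#)
  read a, top A: go to q_1, push ε → (q_1, aaa, A#)
  read a, top A: go to q_1, push ε → (q_1, aa, #)
  ε-move, top #: go to q_2, push # → (q_2, aa, #)
  read a, top #: go to q_1, push AA# → (q_1, a, AA#)
  read a, top A: go to q_1, push ε → (q_1, ε, A#)
All input consumed in state q_1 with stack A#.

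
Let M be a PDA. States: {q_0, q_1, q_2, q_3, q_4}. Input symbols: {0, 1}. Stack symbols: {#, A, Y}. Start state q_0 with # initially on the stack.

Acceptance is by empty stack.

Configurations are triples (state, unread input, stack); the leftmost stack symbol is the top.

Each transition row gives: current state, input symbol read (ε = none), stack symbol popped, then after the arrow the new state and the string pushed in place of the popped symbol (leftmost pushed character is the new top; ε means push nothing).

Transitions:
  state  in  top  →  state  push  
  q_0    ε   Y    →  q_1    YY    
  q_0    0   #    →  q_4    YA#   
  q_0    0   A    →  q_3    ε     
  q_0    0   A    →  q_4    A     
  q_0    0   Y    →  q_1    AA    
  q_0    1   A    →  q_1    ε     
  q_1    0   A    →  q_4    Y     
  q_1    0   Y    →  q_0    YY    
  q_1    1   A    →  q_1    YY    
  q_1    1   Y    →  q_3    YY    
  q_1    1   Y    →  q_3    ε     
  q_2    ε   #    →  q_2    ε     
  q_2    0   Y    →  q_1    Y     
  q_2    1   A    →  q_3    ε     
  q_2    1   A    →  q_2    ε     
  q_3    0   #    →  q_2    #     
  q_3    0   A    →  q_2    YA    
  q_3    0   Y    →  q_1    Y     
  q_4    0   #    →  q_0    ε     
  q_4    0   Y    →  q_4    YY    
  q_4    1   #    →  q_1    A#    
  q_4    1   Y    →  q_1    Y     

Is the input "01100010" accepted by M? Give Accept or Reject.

No computation consumes all input and empties the stack.

Reject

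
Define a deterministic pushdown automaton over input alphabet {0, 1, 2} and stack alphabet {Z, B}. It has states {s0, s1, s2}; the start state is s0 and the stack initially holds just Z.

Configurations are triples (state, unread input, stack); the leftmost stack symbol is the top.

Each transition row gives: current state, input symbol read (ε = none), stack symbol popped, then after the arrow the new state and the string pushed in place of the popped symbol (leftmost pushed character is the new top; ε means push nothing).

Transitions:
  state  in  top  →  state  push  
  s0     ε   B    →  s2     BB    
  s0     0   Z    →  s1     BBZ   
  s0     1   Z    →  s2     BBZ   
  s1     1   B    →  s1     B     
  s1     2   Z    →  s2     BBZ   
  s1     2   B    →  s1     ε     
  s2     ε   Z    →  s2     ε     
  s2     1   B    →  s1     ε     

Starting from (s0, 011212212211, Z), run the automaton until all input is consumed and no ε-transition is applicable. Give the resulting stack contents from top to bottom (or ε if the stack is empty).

(s0, 011212212211, Z)
  read 0, top Z: go to s1, push BBZ → (s1, 11212212211, BBZ)
  read 1, top B: go to s1, push B → (s1, 1212212211, BBZ)
  read 1, top B: go to s1, push B → (s1, 212212211, BBZ)
  read 2, top B: go to s1, push ε → (s1, 12212211, BZ)
  read 1, top B: go to s1, push B → (s1, 2212211, BZ)
  read 2, top B: go to s1, push ε → (s1, 212211, Z)
  read 2, top Z: go to s2, push BBZ → (s2, 12211, BBZ)
  read 1, top B: go to s1, push ε → (s1, 2211, BZ)
  read 2, top B: go to s1, push ε → (s1, 211, Z)
  read 2, top Z: go to s2, push BBZ → (s2, 11, BBZ)
  read 1, top B: go to s1, push ε → (s1, 1, BZ)
  read 1, top B: go to s1, push B → (s1, ε, BZ)
All input consumed in state s1 with stack BZ.

BZ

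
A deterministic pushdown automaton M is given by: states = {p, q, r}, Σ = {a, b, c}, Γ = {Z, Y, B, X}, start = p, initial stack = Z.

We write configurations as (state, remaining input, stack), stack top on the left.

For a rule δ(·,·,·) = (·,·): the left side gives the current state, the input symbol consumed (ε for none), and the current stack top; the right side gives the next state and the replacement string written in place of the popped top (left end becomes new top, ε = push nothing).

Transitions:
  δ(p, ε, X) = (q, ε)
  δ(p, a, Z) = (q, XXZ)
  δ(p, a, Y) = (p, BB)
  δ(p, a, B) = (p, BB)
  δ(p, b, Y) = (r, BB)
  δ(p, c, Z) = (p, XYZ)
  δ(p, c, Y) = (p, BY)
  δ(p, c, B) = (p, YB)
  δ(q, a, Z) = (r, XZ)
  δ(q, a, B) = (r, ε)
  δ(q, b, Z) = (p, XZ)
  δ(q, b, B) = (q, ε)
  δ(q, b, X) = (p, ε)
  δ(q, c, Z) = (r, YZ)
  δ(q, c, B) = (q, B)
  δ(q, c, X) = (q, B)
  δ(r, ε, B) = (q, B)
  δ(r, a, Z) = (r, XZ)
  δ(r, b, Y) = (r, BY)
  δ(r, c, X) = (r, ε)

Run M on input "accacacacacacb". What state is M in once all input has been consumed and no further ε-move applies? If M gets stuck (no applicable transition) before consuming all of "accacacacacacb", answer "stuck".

stuck

(p, accacacacacacb, Z)
  read a, top Z: go to q, push XXZ → (q, ccacacacacacb, XXZ)
  read c, top X: go to q, push B → (q, cacacacacacb, BXZ)
  read c, top B: go to q, push B → (q, acacacacacb, BXZ)
  read a, top B: go to r, push ε → (r, cacacacacb, XZ)
  read c, top X: go to r, push ε → (r, acacacacb, Z)
  read a, top Z: go to r, push XZ → (r, cacacacb, XZ)
  read c, top X: go to r, push ε → (r, acacacb, Z)
  read a, top Z: go to r, push XZ → (r, cacacb, XZ)
  read c, top X: go to r, push ε → (r, acacb, Z)
  read a, top Z: go to r, push XZ → (r, cacb, XZ)
  read c, top X: go to r, push ε → (r, acb, Z)
  read a, top Z: go to r, push XZ → (r, cb, XZ)
  read c, top X: go to r, push ε → (r, b, Z)
No transition for (r, b, top Z); M blocks with input b remaining.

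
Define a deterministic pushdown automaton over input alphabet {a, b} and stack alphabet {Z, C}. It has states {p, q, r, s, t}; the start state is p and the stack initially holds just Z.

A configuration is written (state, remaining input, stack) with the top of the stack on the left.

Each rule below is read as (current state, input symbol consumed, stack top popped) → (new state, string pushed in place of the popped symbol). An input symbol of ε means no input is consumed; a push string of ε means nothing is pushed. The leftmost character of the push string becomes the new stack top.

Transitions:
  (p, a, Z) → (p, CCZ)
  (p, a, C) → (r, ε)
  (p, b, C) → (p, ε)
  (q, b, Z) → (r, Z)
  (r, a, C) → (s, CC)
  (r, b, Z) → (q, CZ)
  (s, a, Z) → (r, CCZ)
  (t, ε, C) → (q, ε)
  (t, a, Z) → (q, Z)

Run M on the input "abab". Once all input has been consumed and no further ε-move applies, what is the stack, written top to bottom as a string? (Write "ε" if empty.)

(p, abab, Z) ⊢ (p, bab, CCZ) ⊢ (p, ab, CZ) ⊢ (r, b, Z) ⊢ (q, ε, CZ)
All input consumed in state q with stack CZ.

CZ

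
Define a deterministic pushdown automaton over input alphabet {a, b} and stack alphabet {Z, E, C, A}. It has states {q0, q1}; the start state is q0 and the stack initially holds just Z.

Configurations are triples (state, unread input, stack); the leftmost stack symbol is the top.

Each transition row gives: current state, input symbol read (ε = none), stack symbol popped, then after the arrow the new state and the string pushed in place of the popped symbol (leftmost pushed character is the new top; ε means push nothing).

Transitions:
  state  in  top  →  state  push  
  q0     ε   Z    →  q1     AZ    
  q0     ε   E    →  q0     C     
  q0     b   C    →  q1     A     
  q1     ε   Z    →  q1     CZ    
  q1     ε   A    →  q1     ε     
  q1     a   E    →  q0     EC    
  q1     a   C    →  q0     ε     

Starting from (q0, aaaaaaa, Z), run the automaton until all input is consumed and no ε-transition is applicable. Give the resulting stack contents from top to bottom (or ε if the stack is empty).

(q0, aaaaaaa, Z)
  ε-move, top Z: go to q1, push AZ → (q1, aaaaaaa, AZ)
  ε-move, top A: go to q1, push ε → (q1, aaaaaaa, Z)
  ε-move, top Z: go to q1, push CZ → (q1, aaaaaaa, CZ)
  read a, top C: go to q0, push ε → (q0, aaaaaa, Z)
  ε-move, top Z: go to q1, push AZ → (q1, aaaaaa, AZ)
  ε-move, top A: go to q1, push ε → (q1, aaaaaa, Z)
  ε-move, top Z: go to q1, push CZ → (q1, aaaaaa, CZ)
  read a, top C: go to q0, push ε → (q0, aaaaa, Z)
  ε-move, top Z: go to q1, push AZ → (q1, aaaaa, AZ)
  ε-move, top A: go to q1, push ε → (q1, aaaaa, Z)
  ε-move, top Z: go to q1, push CZ → (q1, aaaaa, CZ)
  read a, top C: go to q0, push ε → (q0, aaaa, Z)
  ε-move, top Z: go to q1, push AZ → (q1, aaaa, AZ)
  ε-move, top A: go to q1, push ε → (q1, aaaa, Z)
  ε-move, top Z: go to q1, push CZ → (q1, aaaa, CZ)
  read a, top C: go to q0, push ε → (q0, aaa, Z)
  ε-move, top Z: go to q1, push AZ → (q1, aaa, AZ)
  ε-move, top A: go to q1, push ε → (q1, aaa, Z)
  ε-move, top Z: go to q1, push CZ → (q1, aaa, CZ)
  read a, top C: go to q0, push ε → (q0, aa, Z)
  ε-move, top Z: go to q1, push AZ → (q1, aa, AZ)
  ε-move, top A: go to q1, push ε → (q1, aa, Z)
  ε-move, top Z: go to q1, push CZ → (q1, aa, CZ)
  read a, top C: go to q0, push ε → (q0, a, Z)
  ε-move, top Z: go to q1, push AZ → (q1, a, AZ)
  ε-move, top A: go to q1, push ε → (q1, a, Z)
  ε-move, top Z: go to q1, push CZ → (q1, a, CZ)
  read a, top C: go to q0, push ε → (q0, ε, Z)
  ε-move, top Z: go to q1, push AZ → (q1, ε, AZ)
  ε-move, top A: go to q1, push ε → (q1, ε, Z)
  ε-move, top Z: go to q1, push CZ → (q1, ε, CZ)
All input consumed in state q1 with stack CZ.

CZ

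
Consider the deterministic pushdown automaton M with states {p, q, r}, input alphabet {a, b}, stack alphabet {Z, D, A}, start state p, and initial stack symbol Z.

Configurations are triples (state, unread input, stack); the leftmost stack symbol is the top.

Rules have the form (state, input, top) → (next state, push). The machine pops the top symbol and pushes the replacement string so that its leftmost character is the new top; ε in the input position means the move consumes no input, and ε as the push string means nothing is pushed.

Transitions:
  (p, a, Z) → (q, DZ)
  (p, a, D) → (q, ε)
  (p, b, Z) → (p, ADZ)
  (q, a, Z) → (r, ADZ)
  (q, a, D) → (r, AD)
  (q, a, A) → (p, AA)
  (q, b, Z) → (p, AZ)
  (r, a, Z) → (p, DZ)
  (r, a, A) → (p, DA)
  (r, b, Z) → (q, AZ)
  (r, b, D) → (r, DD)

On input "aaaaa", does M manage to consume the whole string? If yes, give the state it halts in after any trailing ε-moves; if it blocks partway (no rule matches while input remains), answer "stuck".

(p, aaaaa, Z)
  read a, top Z: go to q, push DZ → (q, aaaa, DZ)
  read a, top D: go to r, push AD → (r, aaa, ADZ)
  read a, top A: go to p, push DA → (p, aa, DADZ)
  read a, top D: go to q, push ε → (q, a, ADZ)
  read a, top A: go to p, push AA → (p, ε, AADZ)
All input consumed; M is in state p.

p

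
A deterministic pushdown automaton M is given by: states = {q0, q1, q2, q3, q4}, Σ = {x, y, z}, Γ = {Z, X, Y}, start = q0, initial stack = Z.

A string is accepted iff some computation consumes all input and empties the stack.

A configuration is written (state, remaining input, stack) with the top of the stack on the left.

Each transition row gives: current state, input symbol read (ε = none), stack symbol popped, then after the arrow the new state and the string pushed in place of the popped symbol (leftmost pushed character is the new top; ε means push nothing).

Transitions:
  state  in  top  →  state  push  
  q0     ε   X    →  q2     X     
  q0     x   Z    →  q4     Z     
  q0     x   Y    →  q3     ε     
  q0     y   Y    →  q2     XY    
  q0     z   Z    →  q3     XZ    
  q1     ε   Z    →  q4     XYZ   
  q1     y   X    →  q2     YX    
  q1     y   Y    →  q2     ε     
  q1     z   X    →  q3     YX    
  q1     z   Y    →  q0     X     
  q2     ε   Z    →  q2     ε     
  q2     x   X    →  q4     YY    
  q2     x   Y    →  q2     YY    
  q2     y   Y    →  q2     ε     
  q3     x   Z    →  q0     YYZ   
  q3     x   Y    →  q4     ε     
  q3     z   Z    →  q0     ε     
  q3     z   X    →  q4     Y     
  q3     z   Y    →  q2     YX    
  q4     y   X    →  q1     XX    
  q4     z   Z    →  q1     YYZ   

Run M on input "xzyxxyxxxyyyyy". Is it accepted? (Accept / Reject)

(q0, xzyxxyxxxyyyyy, Z)
  read x, top Z: go to q4, push Z → (q4, zyxxyxxxyyyyy, Z)
  read z, top Z: go to q1, push YYZ → (q1, yxxyxxxyyyyy, YYZ)
  read y, top Y: go to q2, push ε → (q2, xxyxxxyyyyy, YZ)
  read x, top Y: go to q2, push YY → (q2, xyxxxyyyyy, YYZ)
  read x, top Y: go to q2, push YY → (q2, yxxxyyyyy, YYYZ)
  read y, top Y: go to q2, push ε → (q2, xxxyyyyy, YYZ)
  read x, top Y: go to q2, push YY → (q2, xxyyyyy, YYYZ)
  read x, top Y: go to q2, push YY → (q2, xyyyyy, YYYYZ)
  read x, top Y: go to q2, push YY → (q2, yyyyy, YYYYYZ)
  read y, top Y: go to q2, push ε → (q2, yyyy, YYYYZ)
  read y, top Y: go to q2, push ε → (q2, yyy, YYYZ)
  read y, top Y: go to q2, push ε → (q2, yy, YYZ)
  read y, top Y: go to q2, push ε → (q2, y, YZ)
  read y, top Y: go to q2, push ε → (q2, ε, Z)
  ε-move, top Z: go to q2, push ε → (q2, ε, ε)
All input consumed and the stack is empty.

Accept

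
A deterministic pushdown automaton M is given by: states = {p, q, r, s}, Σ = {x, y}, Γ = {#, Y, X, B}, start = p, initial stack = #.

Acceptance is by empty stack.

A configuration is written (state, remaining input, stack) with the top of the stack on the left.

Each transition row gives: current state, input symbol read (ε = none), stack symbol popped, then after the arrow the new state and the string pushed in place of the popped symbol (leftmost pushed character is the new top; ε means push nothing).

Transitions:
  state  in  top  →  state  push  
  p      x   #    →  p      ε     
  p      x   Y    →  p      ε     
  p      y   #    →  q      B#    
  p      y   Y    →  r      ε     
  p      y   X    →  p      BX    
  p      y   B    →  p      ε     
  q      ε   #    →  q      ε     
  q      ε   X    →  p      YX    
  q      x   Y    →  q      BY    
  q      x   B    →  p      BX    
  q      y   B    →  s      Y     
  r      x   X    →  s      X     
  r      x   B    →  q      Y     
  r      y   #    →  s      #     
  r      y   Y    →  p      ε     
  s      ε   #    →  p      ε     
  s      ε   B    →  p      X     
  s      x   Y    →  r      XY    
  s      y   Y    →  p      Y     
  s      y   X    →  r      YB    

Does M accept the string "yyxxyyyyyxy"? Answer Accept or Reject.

(p, yyxxyyyyyxy, #)
  read y, top #: go to q, push B# → (q, yxxyyyyyxy, B#)
  read y, top B: go to s, push Y → (s, xxyyyyyxy, Y#)
  read x, top Y: go to r, push XY → (r, xyyyyyxy, XY#)
  read x, top X: go to s, push X → (s, yyyyyxy, XY#)
  read y, top X: go to r, push YB → (r, yyyyxy, YBY#)
  read y, top Y: go to p, push ε → (p, yyyxy, BY#)
  read y, top B: go to p, push ε → (p, yyxy, Y#)
  read y, top Y: go to r, push ε → (r, yxy, #)
  read y, top #: go to s, push # → (s, xy, #)
  ε-move, top #: go to p, push ε → (p, xy, ε)
No transition applies at (p, xy, ε); input not fully consumed.

Reject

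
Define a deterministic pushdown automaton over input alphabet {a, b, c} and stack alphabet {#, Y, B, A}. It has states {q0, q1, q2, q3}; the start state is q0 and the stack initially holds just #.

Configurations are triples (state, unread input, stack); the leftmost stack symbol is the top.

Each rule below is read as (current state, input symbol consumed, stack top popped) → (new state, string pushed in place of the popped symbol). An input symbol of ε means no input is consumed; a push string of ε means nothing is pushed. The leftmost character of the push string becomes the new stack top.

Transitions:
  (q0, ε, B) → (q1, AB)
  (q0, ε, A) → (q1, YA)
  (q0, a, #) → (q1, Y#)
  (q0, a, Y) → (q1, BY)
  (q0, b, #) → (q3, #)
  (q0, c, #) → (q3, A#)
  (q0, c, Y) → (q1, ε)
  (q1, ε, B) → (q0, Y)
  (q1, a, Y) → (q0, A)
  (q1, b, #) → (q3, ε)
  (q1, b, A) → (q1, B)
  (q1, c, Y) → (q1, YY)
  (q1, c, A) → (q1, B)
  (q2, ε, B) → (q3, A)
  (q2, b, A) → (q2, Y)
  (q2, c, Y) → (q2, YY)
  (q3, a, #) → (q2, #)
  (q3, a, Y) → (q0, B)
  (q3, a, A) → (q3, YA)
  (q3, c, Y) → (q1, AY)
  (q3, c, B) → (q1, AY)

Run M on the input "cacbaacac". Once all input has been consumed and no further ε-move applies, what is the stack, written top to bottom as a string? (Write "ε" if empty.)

(q0, cacbaacac, #)
  read c, top #: go to q3, push A# → (q3, acbaacac, A#)
  read a, top A: go to q3, push YA → (q3, cbaacac, YA#)
  read c, top Y: go to q1, push AY → (q1, baacac, AYA#)
  read b, top A: go to q1, push B → (q1, aacac, BYA#)
  ε-move, top B: go to q0, push Y → (q0, aacac, YYA#)
  read a, top Y: go to q1, push BY → (q1, acac, BYYA#)
  ε-move, top B: go to q0, push Y → (q0, acac, YYYA#)
  read a, top Y: go to q1, push BY → (q1, cac, BYYYA#)
  ε-move, top B: go to q0, push Y → (q0, cac, YYYYA#)
  read c, top Y: go to q1, push ε → (q1, ac, YYYA#)
  read a, top Y: go to q0, push A → (q0, c, AYYA#)
  ε-move, top A: go to q1, push YA → (q1, c, YAYYA#)
  read c, top Y: go to q1, push YY → (q1, ε, YYAYYA#)
All input consumed in state q1 with stack YYAYYA#.

YYAYYA#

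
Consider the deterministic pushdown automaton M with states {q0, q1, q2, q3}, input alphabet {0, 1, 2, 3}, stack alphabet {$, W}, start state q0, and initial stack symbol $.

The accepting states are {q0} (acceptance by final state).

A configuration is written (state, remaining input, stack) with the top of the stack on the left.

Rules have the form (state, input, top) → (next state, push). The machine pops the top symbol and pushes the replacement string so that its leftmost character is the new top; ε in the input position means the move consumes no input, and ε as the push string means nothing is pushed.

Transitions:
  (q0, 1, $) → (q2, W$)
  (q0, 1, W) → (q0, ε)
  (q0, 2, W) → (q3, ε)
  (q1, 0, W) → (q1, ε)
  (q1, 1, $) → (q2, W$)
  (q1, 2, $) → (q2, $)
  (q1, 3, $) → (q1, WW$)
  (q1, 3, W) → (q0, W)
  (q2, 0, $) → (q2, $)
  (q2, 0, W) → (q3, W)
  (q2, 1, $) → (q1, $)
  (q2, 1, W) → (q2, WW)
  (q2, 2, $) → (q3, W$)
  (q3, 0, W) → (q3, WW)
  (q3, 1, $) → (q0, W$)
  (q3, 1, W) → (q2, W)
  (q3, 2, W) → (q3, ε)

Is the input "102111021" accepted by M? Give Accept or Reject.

Accept

(q0, 102111021, $) ⊢ (q2, 02111021, W$) ⊢ (q3, 2111021, W$) ⊢ (q3, 111021, $) ⊢ (q0, 11021, W$) ⊢ (q0, 1021, $) ⊢ (q2, 021, W$) ⊢ (q3, 21, W$) ⊢ (q3, 1, $) ⊢ (q0, ε, W$)
All input consumed; state q0 ∈ F.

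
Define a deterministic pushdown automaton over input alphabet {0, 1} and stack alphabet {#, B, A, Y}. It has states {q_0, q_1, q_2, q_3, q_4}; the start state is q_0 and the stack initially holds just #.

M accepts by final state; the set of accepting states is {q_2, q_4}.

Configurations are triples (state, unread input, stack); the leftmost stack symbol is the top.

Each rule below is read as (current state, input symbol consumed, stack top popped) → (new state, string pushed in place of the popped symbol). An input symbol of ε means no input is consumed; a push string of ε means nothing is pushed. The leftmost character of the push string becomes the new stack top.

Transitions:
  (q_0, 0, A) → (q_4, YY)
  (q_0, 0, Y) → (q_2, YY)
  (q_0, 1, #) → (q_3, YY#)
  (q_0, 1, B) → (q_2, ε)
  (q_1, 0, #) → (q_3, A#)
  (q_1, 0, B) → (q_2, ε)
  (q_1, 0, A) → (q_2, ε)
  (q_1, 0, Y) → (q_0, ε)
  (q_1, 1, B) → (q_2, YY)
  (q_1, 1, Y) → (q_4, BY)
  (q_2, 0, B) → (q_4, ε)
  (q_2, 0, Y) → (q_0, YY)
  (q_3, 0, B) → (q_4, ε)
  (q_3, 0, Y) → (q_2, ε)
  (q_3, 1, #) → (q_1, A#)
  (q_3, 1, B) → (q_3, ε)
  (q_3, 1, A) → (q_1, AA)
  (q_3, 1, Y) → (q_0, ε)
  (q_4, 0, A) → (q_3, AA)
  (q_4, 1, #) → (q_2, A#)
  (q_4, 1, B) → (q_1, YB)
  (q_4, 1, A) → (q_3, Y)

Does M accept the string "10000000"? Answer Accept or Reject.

Accept

(q_0, 10000000, #)
  read 1, top #: go to q_3, push YY# → (q_3, 0000000, YY#)
  read 0, top Y: go to q_2, push ε → (q_2, 000000, Y#)
  read 0, top Y: go to q_0, push YY → (q_0, 00000, YY#)
  read 0, top Y: go to q_2, push YY → (q_2, 0000, YYY#)
  read 0, top Y: go to q_0, push YY → (q_0, 000, YYYY#)
  read 0, top Y: go to q_2, push YY → (q_2, 00, YYYYY#)
  read 0, top Y: go to q_0, push YY → (q_0, 0, YYYYYY#)
  read 0, top Y: go to q_2, push YY → (q_2, ε, YYYYYYY#)
All input consumed; state q_2 ∈ F.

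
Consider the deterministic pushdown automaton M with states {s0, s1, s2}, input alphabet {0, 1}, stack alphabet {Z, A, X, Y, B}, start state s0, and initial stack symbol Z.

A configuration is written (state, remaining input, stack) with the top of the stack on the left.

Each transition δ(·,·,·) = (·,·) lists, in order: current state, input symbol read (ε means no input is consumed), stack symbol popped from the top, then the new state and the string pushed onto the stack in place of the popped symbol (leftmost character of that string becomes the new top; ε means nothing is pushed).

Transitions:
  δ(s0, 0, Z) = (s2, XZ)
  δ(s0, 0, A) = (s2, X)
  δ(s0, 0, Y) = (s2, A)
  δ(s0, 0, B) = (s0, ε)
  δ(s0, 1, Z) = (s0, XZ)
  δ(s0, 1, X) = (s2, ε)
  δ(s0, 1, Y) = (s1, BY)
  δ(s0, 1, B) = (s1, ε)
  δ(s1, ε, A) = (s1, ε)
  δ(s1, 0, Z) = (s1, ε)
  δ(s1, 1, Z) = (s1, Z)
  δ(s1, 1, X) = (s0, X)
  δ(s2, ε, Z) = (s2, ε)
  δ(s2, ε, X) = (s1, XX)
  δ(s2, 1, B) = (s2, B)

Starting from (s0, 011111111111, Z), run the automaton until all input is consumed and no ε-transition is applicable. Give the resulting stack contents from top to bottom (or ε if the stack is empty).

(s0, 011111111111, Z)
  read 0, top Z: go to s2, push XZ → (s2, 11111111111, XZ)
  ε-move, top X: go to s1, push XX → (s1, 11111111111, XXZ)
  read 1, top X: go to s0, push X → (s0, 1111111111, XXZ)
  read 1, top X: go to s2, push ε → (s2, 111111111, XZ)
  ε-move, top X: go to s1, push XX → (s1, 111111111, XXZ)
  read 1, top X: go to s0, push X → (s0, 11111111, XXZ)
  read 1, top X: go to s2, push ε → (s2, 1111111, XZ)
  ε-move, top X: go to s1, push XX → (s1, 1111111, XXZ)
  read 1, top X: go to s0, push X → (s0, 111111, XXZ)
  read 1, top X: go to s2, push ε → (s2, 11111, XZ)
  ε-move, top X: go to s1, push XX → (s1, 11111, XXZ)
  read 1, top X: go to s0, push X → (s0, 1111, XXZ)
  read 1, top X: go to s2, push ε → (s2, 111, XZ)
  ε-move, top X: go to s1, push XX → (s1, 111, XXZ)
  read 1, top X: go to s0, push X → (s0, 11, XXZ)
  read 1, top X: go to s2, push ε → (s2, 1, XZ)
  ε-move, top X: go to s1, push XX → (s1, 1, XXZ)
  read 1, top X: go to s0, push X → (s0, ε, XXZ)
All input consumed in state s0 with stack XXZ.

XXZ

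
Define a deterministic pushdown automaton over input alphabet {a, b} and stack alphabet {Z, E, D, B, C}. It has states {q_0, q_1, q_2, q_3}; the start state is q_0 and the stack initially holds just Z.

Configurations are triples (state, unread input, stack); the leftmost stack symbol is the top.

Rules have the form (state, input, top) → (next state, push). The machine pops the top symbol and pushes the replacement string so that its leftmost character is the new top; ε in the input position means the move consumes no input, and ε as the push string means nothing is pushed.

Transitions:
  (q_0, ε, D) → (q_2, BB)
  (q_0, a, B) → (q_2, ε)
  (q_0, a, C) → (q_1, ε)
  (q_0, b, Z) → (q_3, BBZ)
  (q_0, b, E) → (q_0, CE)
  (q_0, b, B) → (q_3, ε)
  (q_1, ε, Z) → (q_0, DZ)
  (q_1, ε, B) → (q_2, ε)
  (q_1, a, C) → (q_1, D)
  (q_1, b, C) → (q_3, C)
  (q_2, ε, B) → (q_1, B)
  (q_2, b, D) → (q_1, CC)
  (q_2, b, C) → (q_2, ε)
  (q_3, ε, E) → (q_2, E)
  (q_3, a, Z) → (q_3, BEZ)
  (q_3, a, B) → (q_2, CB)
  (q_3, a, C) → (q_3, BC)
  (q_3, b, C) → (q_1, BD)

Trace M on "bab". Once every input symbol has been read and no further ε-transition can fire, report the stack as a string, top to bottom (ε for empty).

Z

(q_0, bab, Z)
  read b, top Z: go to q_3, push BBZ → (q_3, ab, BBZ)
  read a, top B: go to q_2, push CB → (q_2, b, CBBZ)
  read b, top C: go to q_2, push ε → (q_2, ε, BBZ)
  ε-move, top B: go to q_1, push B → (q_1, ε, BBZ)
  ε-move, top B: go to q_2, push ε → (q_2, ε, BZ)
  ε-move, top B: go to q_1, push B → (q_1, ε, BZ)
  ε-move, top B: go to q_2, push ε → (q_2, ε, Z)
All input consumed in state q_2 with stack Z.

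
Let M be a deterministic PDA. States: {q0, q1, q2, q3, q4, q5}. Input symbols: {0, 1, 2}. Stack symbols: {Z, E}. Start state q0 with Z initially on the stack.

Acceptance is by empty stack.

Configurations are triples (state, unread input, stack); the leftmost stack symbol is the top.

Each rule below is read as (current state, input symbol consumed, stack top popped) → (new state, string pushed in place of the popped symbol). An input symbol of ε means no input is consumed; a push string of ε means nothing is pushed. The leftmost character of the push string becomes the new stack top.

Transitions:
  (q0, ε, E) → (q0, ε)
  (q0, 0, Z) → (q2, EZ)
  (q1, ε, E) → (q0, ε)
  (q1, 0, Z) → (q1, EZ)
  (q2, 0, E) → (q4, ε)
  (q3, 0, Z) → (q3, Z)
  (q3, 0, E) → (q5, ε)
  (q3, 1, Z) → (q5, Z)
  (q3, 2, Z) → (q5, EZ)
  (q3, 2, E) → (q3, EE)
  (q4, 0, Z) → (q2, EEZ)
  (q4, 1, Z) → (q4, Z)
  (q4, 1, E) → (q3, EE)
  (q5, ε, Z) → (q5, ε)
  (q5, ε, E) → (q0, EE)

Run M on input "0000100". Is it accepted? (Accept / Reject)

Reject

(q0, 0000100, Z)
  read 0, top Z: go to q2, push EZ → (q2, 000100, EZ)
  read 0, top E: go to q4, push ε → (q4, 00100, Z)
  read 0, top Z: go to q2, push EEZ → (q2, 0100, EEZ)
  read 0, top E: go to q4, push ε → (q4, 100, EZ)
  read 1, top E: go to q3, push EE → (q3, 00, EEZ)
  read 0, top E: go to q5, push ε → (q5, 0, EZ)
  ε-move, top E: go to q0, push EE → (q0, 0, EEZ)
  ε-move, top E: go to q0, push ε → (q0, 0, EZ)
  ε-move, top E: go to q0, push ε → (q0, 0, Z)
  read 0, top Z: go to q2, push EZ → (q2, ε, EZ)
All input consumed; stack is EZ, not empty, and no further ε-move applies.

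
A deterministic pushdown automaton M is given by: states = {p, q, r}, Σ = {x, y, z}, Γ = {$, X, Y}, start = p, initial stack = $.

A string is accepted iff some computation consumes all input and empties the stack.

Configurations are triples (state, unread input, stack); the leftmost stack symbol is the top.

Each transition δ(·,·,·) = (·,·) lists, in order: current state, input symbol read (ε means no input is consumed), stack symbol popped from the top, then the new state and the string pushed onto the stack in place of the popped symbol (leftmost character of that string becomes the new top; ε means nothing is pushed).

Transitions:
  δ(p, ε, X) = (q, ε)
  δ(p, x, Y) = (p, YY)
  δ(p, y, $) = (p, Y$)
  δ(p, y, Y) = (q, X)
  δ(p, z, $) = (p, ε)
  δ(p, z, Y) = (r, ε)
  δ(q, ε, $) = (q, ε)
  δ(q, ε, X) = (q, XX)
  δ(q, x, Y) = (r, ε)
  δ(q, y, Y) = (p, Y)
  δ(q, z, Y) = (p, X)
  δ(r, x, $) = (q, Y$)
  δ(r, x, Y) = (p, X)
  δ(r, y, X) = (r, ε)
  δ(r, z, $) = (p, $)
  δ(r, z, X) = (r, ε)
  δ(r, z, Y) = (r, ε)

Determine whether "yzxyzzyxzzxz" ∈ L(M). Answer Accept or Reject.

(p, yzxyzzyxzzxz, $)
  read y, top $: go to p, push Y$ → (p, zxyzzyxzzxz, Y$)
  read z, top Y: go to r, push ε → (r, xyzzyxzzxz, $)
  read x, top $: go to q, push Y$ → (q, yzzyxzzxz, Y$)
  read y, top Y: go to p, push Y → (p, zzyxzzxz, Y$)
  read z, top Y: go to r, push ε → (r, zyxzzxz, $)
  read z, top $: go to p, push $ → (p, yxzzxz, $)
  read y, top $: go to p, push Y$ → (p, xzzxz, Y$)
  read x, top Y: go to p, push YY → (p, zzxz, YY$)
  read z, top Y: go to r, push ε → (r, zxz, Y$)
  read z, top Y: go to r, push ε → (r, xz, $)
  read x, top $: go to q, push Y$ → (q, z, Y$)
  read z, top Y: go to p, push X → (p, ε, X$)
  ε-move, top X: go to q, push ε → (q, ε, $)
  ε-move, top $: go to q, push ε → (q, ε, ε)
All input consumed and the stack is empty.

Accept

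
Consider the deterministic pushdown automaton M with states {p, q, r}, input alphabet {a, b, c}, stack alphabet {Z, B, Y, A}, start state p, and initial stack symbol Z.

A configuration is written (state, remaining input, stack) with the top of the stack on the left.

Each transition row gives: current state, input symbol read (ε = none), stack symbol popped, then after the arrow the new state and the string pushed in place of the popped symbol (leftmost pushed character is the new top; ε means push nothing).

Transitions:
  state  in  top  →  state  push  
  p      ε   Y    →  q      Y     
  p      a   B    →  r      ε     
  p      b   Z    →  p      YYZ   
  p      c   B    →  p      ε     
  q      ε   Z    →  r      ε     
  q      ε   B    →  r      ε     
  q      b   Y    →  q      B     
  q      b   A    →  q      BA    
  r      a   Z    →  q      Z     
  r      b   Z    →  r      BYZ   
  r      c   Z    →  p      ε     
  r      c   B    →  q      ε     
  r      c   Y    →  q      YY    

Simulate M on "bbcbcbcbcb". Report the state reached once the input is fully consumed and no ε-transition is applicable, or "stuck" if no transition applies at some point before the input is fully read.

(p, bbcbcbcbcb, Z) ⊢ (p, bcbcbcbcb, YYZ) ⊢ (q, bcbcbcbcb, YYZ) ⊢ (q, cbcbcbcb, BYZ) ⊢ (r, cbcbcbcb, YZ) ⊢ (q, bcbcbcb, YYZ) ⊢ (q, cbcbcb, BYZ) ⊢ (r, cbcbcb, YZ) ⊢ (q, bcbcb, YYZ) ⊢ (q, cbcb, BYZ) ⊢ (r, cbcb, YZ) ⊢ (q, bcb, YYZ) ⊢ (q, cb, BYZ) ⊢ (r, cb, YZ) ⊢ (q, b, YYZ) ⊢ (q, ε, BYZ) ⊢ (r, ε, YZ)
All input consumed; M is in state r.

r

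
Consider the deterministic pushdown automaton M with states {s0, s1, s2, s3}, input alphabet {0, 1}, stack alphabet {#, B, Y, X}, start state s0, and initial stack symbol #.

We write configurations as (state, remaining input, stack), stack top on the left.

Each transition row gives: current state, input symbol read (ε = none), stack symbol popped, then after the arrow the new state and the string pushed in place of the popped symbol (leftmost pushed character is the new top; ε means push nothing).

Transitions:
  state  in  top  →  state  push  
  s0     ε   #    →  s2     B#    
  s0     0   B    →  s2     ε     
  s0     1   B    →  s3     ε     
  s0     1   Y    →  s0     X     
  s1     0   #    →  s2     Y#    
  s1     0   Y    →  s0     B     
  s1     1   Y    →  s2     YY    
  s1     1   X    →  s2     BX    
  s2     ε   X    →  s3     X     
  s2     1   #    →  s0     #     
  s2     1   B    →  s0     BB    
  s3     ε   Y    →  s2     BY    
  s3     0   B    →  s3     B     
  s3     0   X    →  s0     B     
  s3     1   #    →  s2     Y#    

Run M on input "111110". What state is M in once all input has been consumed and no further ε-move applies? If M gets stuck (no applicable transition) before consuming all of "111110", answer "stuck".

stuck

(s0, 111110, #) ⊢ (s2, 111110, B#) ⊢ (s0, 11110, BB#) ⊢ (s3, 1110, B#)
No transition for (s3, 1, top B); M blocks with input 1110 remaining.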